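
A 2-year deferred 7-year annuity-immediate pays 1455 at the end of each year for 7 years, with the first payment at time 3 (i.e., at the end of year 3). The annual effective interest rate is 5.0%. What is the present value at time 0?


PV at time 2 of the 7-year annuity-immediate:
a_n = 1455 * (1-(1+0.05)^(-7))/0.05 = 8419.1733
Discount back 2 years to time 0:
PV = 8419.1733 * (1+0.05)^(-2)
= 8419.1733 * 0.907029
= 7636.4384


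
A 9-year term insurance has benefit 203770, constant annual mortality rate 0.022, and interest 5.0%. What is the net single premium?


NSP = benefit * sum_{k=0}^{n-1} k_p_x * q * v^(k+1)
With constant q=0.022, v=0.952381
Sum = 0.144329
NSP = 203770 * 0.144329
= 29409.9498


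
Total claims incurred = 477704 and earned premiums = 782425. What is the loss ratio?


Loss ratio = claims / premiums
= 477704 / 782425
= 0.6105


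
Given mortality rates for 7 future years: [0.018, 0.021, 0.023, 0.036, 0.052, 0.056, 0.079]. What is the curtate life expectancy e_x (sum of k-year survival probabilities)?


e_x = sum_{k=1}^{n} k_p_x
k_p_x values:
  1_p_x = 0.982
  2_p_x = 0.961378
  3_p_x = 0.939266
  4_p_x = 0.905453
  5_p_x = 0.858369
  6_p_x = 0.810301
  7_p_x = 0.746287
e_x = 6.2031


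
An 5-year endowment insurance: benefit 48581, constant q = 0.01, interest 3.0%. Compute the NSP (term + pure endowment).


Term component = 2182.1083
Pure endowment = 5_p_x * v^5 * benefit = 0.95099 * 0.862609 * 48581 = 39852.5669
NSP = 42034.6752


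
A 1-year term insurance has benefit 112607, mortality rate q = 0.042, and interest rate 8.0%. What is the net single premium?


NSP = benefit * q * v
v = 1/(1+i) = 0.925926
NSP = 112607 * 0.042 * 0.925926
= 4379.1611


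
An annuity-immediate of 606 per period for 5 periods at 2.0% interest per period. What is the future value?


FV = PMT * ((1+i)^n - 1) / i
= 606 * ((1.02)^5 - 1) / 0.02
= 606 * (1.104081 - 1) / 0.02
= 3153.6483


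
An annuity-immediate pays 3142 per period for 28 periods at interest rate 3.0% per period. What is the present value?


PV = PMT * (1 - (1+i)^(-n)) / i
= 3142 * (1 - (1+0.03)^(-28)) / 0.03
= 3142 * (1 - 0.437077) / 0.03
= 3142 * 18.764108
= 58956.8281


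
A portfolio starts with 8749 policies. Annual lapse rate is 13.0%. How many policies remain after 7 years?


remaining = initial * (1 - lapse)^years
= 8749 * (1 - 0.13)^7
= 8749 * 0.377255
= 3300.6022


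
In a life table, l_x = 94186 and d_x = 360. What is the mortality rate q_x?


q_x = d_x / l_x
= 360 / 94186
= 0.0038


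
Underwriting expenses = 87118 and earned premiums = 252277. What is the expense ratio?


Expense ratio = expenses / premiums
= 87118 / 252277
= 0.3453


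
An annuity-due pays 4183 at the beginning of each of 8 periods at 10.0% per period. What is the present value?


PV_due = PMT * (1-(1+i)^(-n))/i * (1+i)
PV_immediate = 22315.9963
PV_due = 22315.9963 * 1.1
= 24547.5959


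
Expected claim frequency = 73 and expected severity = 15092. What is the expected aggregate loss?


E[S] = E[N] * E[X]
= 73 * 15092
= 1.1017e+06


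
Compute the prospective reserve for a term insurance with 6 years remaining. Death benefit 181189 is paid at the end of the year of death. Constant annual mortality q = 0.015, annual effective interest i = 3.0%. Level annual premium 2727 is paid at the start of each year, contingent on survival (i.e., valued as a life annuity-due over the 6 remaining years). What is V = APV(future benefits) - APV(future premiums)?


v = 1/(1+i) = 0.970874
APV(future benefits) per unit = sum_{k=0}^{5} k_p_x * q * v^(k+1) = 0.078373
APV(future benefits) = 181189 * 0.078373 = 14200.3083
Life annuity-due factor ä_{x:6} = sum_{k=0}^{5} k_p_x * v^k = 5.381606
APV(future premiums) = 2727 * 5.381606 = 14675.64
V = 14200.3083 - 14675.64
= -475.3317


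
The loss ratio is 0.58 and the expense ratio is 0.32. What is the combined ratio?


Combined ratio = loss ratio + expense ratio
= 0.58 + 0.32
= 0.9


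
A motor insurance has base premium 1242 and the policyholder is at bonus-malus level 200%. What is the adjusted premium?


adjusted = base * BM_level / 100
= 1242 * 200 / 100
= 1242 * 2.0
= 2484.0


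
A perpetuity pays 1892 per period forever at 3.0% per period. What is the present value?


PV = PMT / i
= 1892 / 0.03
= 63066.6667


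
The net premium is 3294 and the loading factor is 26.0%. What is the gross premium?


Gross = net * (1 + loading)
= 3294 * (1 + 0.26)
= 3294 * 1.26
= 4150.44


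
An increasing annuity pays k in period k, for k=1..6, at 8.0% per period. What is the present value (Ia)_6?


(Ia)_n = sum_{k=1}^{n} k * v^k, v = 1/(1+i)
v = 0.925926
Sum computed term by term:
(Ia)_6 = 15.1462


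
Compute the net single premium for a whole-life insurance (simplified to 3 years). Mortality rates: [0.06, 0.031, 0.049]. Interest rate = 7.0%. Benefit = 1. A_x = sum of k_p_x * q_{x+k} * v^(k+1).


v = 0.934579
Year 0: k_p_x=1.0, q=0.06, term=0.056075
Year 1: k_p_x=0.94, q=0.031, term=0.025452
Year 2: k_p_x=0.91086, q=0.049, term=0.036433
A_x = 0.118


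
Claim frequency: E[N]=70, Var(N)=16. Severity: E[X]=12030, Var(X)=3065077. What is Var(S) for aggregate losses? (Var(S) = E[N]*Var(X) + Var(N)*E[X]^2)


Var(S) = E[N]*Var(X) + Var(N)*E[X]^2
= 70*3065077 + 16*12030^2
= 214555390 + 2315534400
= 2.5301e+09


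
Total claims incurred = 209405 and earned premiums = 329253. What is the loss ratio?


Loss ratio = claims / premiums
= 209405 / 329253
= 0.636


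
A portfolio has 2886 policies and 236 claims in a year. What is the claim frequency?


frequency = claims / policies
= 236 / 2886
= 0.0818


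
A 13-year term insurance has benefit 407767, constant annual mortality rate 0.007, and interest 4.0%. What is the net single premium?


NSP = benefit * sum_{k=0}^{n-1} k_p_x * q * v^(k+1)
With constant q=0.007, v=0.961538
Sum = 0.067295
NSP = 407767 * 0.067295
= 27440.8504


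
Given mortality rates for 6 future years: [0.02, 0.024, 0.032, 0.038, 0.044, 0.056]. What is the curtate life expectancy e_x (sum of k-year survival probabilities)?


e_x = sum_{k=1}^{n} k_p_x
k_p_x values:
  1_p_x = 0.98
  2_p_x = 0.95648
  3_p_x = 0.925873
  4_p_x = 0.890689
  5_p_x = 0.851499
  6_p_x = 0.803815
e_x = 5.4084


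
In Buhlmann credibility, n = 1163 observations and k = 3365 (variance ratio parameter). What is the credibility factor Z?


Z = n / (n + k)
= 1163 / (1163 + 3365)
= 1163 / 4528
= 0.2568


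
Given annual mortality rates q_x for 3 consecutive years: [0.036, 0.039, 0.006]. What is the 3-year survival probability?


p_k = 1 - q_k for each year
Survival = product of (1 - q_k)
= 0.964 * 0.961 * 0.994
= 0.9208


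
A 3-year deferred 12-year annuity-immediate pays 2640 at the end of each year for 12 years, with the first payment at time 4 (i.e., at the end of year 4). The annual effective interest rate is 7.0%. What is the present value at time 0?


PV at time 3 of the 12-year annuity-immediate:
a_n = 2640 * (1-(1+0.07)^(-12))/0.07 = 20968.6918
Discount back 3 years to time 0:
PV = 20968.6918 * (1+0.07)^(-3)
= 20968.6918 * 0.816298
= 17116.6986


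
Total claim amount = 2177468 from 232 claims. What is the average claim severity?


severity = total / number
= 2177468 / 232
= 9385.6379


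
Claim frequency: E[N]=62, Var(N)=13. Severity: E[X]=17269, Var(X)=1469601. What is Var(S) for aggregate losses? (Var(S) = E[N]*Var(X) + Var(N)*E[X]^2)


Var(S) = E[N]*Var(X) + Var(N)*E[X]^2
= 62*1469601 + 13*17269^2
= 91115262 + 3876838693
= 3.9680e+09


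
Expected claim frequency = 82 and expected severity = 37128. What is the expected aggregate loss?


E[S] = E[N] * E[X]
= 82 * 37128
= 3.0445e+06


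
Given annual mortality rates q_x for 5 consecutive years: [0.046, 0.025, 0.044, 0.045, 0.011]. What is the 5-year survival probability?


p_k = 1 - q_k for each year
Survival = product of (1 - q_k)
= 0.954 * 0.975 * 0.956 * 0.955 * 0.989
= 0.8399


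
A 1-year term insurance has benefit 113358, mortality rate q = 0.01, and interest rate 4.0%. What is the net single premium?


NSP = benefit * q * v
v = 1/(1+i) = 0.961538
NSP = 113358 * 0.01 * 0.961538
= 1089.9808


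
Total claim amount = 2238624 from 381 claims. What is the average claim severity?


severity = total / number
= 2238624 / 381
= 5875.6535


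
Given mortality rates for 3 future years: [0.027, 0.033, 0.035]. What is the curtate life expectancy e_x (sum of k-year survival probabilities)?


e_x = sum_{k=1}^{n} k_p_x
k_p_x values:
  1_p_x = 0.973
  2_p_x = 0.940891
  3_p_x = 0.90796
e_x = 2.8219


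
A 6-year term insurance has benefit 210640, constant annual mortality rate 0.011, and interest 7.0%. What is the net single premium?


NSP = benefit * sum_{k=0}^{n-1} k_p_x * q * v^(k+1)
With constant q=0.011, v=0.934579
Sum = 0.051122
NSP = 210640 * 0.051122
= 10768.3588


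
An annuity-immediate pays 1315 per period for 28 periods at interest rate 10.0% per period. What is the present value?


PV = PMT * (1 - (1+i)^(-n)) / i
= 1315 * (1 - (1+0.1)^(-28)) / 0.1
= 1315 * (1 - 0.069343) / 0.1
= 1315 * 9.306567
= 12238.135


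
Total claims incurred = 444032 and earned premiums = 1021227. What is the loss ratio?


Loss ratio = claims / premiums
= 444032 / 1021227
= 0.4348


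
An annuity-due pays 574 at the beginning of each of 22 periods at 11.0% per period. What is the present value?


PV_due = PMT * (1-(1+i)^(-n))/i * (1+i)
PV_immediate = 4692.8742
PV_due = 4692.8742 * 1.11
= 5209.0904


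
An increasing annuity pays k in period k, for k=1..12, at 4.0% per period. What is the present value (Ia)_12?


(Ia)_n = sum_{k=1}^{n} k * v^k, v = 1/(1+i)
v = 0.961538
Sum computed term by term:
(Ia)_12 = 56.6328


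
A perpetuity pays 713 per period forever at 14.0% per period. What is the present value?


PV = PMT / i
= 713 / 0.14
= 5092.8571


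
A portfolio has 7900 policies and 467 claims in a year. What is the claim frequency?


frequency = claims / policies
= 467 / 7900
= 0.0591


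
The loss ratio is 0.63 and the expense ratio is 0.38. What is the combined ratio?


Combined ratio = loss ratio + expense ratio
= 0.63 + 0.38
= 1.01


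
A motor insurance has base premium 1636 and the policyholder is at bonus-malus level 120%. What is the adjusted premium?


adjusted = base * BM_level / 100
= 1636 * 120 / 100
= 1636 * 1.2
= 1963.2


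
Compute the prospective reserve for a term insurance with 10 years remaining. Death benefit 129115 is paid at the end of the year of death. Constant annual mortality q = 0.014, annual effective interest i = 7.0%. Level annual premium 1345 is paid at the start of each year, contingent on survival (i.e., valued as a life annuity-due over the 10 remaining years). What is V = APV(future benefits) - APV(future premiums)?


v = 1/(1+i) = 0.934579
APV(future benefits) per unit = sum_{k=0}^{9} k_p_x * q * v^(k+1) = 0.093083
APV(future benefits) = 129115 * 0.093083 = 12018.44
Life annuity-due factor ä_{x:10} = sum_{k=0}^{9} k_p_x * v^k = 7.114218
APV(future premiums) = 1345 * 7.114218 = 9568.6227
V = 12018.44 - 9568.6227
= 2449.8174


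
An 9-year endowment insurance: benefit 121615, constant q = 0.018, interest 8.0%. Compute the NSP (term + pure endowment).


Term component = 12848.3896
Pure endowment = 9_p_x * v^9 * benefit = 0.849187 * 0.500249 * 121615 = 51662.6566
NSP = 64511.0462


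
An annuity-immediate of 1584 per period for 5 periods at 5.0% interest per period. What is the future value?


FV = PMT * ((1+i)^n - 1) / i
= 1584 * ((1.05)^5 - 1) / 0.05
= 1584 * (1.276282 - 1) / 0.05
= 8752.5999


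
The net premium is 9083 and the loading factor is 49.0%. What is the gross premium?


Gross = net * (1 + loading)
= 9083 * (1 + 0.49)
= 9083 * 1.49
= 13533.67


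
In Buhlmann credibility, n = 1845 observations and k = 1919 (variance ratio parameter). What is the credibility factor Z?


Z = n / (n + k)
= 1845 / (1845 + 1919)
= 1845 / 3764
= 0.4902


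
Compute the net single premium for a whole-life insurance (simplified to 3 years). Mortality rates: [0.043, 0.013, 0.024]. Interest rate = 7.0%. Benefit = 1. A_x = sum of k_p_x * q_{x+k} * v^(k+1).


v = 0.934579
Year 0: k_p_x=1.0, q=0.043, term=0.040187
Year 1: k_p_x=0.957, q=0.013, term=0.010866
Year 2: k_p_x=0.944559, q=0.024, term=0.018505
A_x = 0.0696


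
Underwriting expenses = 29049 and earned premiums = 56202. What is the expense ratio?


Expense ratio = expenses / premiums
= 29049 / 56202
= 0.5169


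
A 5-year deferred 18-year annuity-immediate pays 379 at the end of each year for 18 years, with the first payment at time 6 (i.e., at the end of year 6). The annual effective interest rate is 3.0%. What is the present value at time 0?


PV at time 5 of the 18-year annuity-immediate:
a_n = 379 * (1-(1+0.03)^(-18))/0.03 = 5212.5815
Discount back 5 years to time 0:
PV = 5212.5815 * (1+0.03)^(-5)
= 5212.5815 * 0.862609
= 4496.4186


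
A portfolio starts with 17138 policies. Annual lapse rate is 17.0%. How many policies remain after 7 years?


remaining = initial * (1 - lapse)^years
= 17138 * (1 - 0.17)^7
= 17138 * 0.271361
= 4650.5764


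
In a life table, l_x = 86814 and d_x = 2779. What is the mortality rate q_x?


q_x = d_x / l_x
= 2779 / 86814
= 0.032


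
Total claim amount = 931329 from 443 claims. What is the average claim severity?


severity = total / number
= 931329 / 443
= 2102.3228


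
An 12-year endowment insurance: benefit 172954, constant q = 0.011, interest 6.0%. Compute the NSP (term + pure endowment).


Term component = 15134.307
Pure endowment = 12_p_x * v^12 * benefit = 0.8757 * 0.496969 * 172954 = 75268.9273
NSP = 90403.2343


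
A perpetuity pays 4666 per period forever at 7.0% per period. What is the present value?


PV = PMT / i
= 4666 / 0.07
= 66657.1429


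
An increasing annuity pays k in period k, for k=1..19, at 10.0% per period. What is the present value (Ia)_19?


(Ia)_n = sum_{k=1}^{n} k * v^k, v = 1/(1+i)
v = 0.909091
Sum computed term by term:
(Ia)_19 = 60.9476


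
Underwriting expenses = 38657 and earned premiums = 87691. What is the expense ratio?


Expense ratio = expenses / premiums
= 38657 / 87691
= 0.4408


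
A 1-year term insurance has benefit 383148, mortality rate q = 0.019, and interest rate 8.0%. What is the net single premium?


NSP = benefit * q * v
v = 1/(1+i) = 0.925926
NSP = 383148 * 0.019 * 0.925926
= 6740.5667


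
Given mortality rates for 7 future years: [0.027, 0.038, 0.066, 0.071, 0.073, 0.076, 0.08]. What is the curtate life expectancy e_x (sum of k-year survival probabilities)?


e_x = sum_{k=1}^{n} k_p_x
k_p_x values:
  1_p_x = 0.973
  2_p_x = 0.936026
  3_p_x = 0.874248
  4_p_x = 0.812177
  5_p_x = 0.752888
  6_p_x = 0.695668
  7_p_x = 0.640015
e_x = 5.684


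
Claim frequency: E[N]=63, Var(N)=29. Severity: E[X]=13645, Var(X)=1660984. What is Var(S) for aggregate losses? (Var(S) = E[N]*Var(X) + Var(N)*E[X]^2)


Var(S) = E[N]*Var(X) + Var(N)*E[X]^2
= 63*1660984 + 29*13645^2
= 104641992 + 5399394725
= 5.5040e+09


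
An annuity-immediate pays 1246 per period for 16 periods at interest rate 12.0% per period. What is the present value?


PV = PMT * (1 - (1+i)^(-n)) / i
= 1246 * (1 - (1+0.12)^(-16)) / 0.12
= 1246 * (1 - 0.163122) / 0.12
= 1246 * 6.973986
= 8689.5867


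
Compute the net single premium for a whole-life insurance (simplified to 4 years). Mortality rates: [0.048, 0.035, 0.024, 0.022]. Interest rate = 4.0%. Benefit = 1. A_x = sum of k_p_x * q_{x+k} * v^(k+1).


v = 0.961538
Year 0: k_p_x=1.0, q=0.048, term=0.046154
Year 1: k_p_x=0.952, q=0.035, term=0.030806
Year 2: k_p_x=0.91868, q=0.024, term=0.019601
Year 3: k_p_x=0.896632, q=0.022, term=0.016862
A_x = 0.1134


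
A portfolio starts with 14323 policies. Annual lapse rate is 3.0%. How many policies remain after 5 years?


remaining = initial * (1 - lapse)^years
= 14323 * (1 - 0.03)^5
= 14323 * 0.858734
= 12299.6475


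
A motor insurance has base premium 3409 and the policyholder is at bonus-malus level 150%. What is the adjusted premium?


adjusted = base * BM_level / 100
= 3409 * 150 / 100
= 3409 * 1.5
= 5113.5


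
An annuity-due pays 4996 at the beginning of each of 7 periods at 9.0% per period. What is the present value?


PV_due = PMT * (1-(1+i)^(-n))/i * (1+i)
PV_immediate = 25144.6324
PV_due = 25144.6324 * 1.09
= 27407.6493


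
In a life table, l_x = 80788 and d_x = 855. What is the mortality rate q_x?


q_x = d_x / l_x
= 855 / 80788
= 0.0106


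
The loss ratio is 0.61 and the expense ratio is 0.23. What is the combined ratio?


Combined ratio = loss ratio + expense ratio
= 0.61 + 0.23
= 0.84


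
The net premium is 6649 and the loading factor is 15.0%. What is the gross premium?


Gross = net * (1 + loading)
= 6649 * (1 + 0.15)
= 6649 * 1.15
= 7646.35


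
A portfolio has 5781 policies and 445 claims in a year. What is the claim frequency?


frequency = claims / policies
= 445 / 5781
= 0.077


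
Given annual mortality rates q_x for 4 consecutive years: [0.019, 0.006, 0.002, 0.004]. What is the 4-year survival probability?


p_k = 1 - q_k for each year
Survival = product of (1 - q_k)
= 0.981 * 0.994 * 0.998 * 0.996
= 0.9693


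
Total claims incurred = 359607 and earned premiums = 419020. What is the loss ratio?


Loss ratio = claims / premiums
= 359607 / 419020
= 0.8582


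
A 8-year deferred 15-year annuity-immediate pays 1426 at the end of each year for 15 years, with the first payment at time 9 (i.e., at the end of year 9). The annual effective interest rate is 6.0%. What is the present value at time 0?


PV at time 8 of the 15-year annuity-immediate:
a_n = 1426 * (1-(1+0.06)^(-15))/0.06 = 13849.6671
Discount back 8 years to time 0:
PV = 13849.6671 * (1+0.06)^(-8)
= 13849.6671 * 0.627412
= 8689.4525


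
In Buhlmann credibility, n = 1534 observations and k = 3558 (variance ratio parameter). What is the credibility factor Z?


Z = n / (n + k)
= 1534 / (1534 + 3558)
= 1534 / 5092
= 0.3013


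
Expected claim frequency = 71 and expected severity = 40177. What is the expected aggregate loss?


E[S] = E[N] * E[X]
= 71 * 40177
= 2.8526e+06


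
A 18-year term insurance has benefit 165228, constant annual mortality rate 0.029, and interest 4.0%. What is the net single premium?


NSP = benefit * sum_{k=0}^{n-1} k_p_x * q * v^(k+1)
With constant q=0.029, v=0.961538
Sum = 0.298139
NSP = 165228 * 0.298139
= 49260.9838


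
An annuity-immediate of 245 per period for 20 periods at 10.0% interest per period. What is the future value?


FV = PMT * ((1+i)^n - 1) / i
= 245 * ((1.1)^20 - 1) / 0.1
= 245 * (6.7275 - 1) / 0.1
= 14032.3749


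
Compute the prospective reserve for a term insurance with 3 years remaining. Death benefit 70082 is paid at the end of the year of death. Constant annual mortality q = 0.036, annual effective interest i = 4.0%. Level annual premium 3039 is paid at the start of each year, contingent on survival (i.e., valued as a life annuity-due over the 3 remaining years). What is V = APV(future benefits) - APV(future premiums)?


v = 1/(1+i) = 0.961538
APV(future benefits) per unit = sum_{k=0}^{2} k_p_x * q * v^(k+1) = 0.096442
APV(future benefits) = 70082 * 0.096442 = 6758.8658
Life annuity-due factor ä_{x:3} = sum_{k=0}^{2} k_p_x * v^k = 2.786109
APV(future premiums) = 3039 * 2.786109 = 8466.9867
V = 6758.8658 - 8466.9867
= -1708.1209


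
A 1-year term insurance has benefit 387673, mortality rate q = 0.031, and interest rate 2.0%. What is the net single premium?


NSP = benefit * q * v
v = 1/(1+i) = 0.980392
NSP = 387673 * 0.031 * 0.980392
= 11782.2186


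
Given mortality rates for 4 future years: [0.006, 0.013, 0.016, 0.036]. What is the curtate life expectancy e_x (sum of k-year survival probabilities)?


e_x = sum_{k=1}^{n} k_p_x
k_p_x values:
  1_p_x = 0.994
  2_p_x = 0.981078
  3_p_x = 0.965381
  4_p_x = 0.930627
e_x = 3.8711


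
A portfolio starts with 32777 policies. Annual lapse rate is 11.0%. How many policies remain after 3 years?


remaining = initial * (1 - lapse)^years
= 32777 * (1 - 0.11)^3
= 32777 * 0.704969
= 23106.7689


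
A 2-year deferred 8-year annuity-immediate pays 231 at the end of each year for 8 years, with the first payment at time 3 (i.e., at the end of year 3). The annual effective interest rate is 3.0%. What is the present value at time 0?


PV at time 2 of the 8-year annuity-immediate:
a_n = 231 * (1-(1+0.03)^(-8))/0.03 = 1621.5489
Discount back 2 years to time 0:
PV = 1621.5489 * (1+0.03)^(-2)
= 1621.5489 * 0.942596
= 1528.4654


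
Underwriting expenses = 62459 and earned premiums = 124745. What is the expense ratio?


Expense ratio = expenses / premiums
= 62459 / 124745
= 0.5007


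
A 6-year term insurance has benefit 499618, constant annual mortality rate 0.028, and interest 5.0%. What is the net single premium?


NSP = benefit * sum_{k=0}^{n-1} k_p_x * q * v^(k+1)
With constant q=0.028, v=0.952381
Sum = 0.13307
NSP = 499618 * 0.13307
= 66484.008


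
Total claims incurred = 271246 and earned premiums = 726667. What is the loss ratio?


Loss ratio = claims / premiums
= 271246 / 726667
= 0.3733


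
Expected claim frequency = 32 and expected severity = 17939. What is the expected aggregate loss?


E[S] = E[N] * E[X]
= 32 * 17939
= 574048


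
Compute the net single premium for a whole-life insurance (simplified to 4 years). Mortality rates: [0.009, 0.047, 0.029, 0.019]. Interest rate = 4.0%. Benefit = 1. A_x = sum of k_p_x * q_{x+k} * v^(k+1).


v = 0.961538
Year 0: k_p_x=1.0, q=0.009, term=0.008654
Year 1: k_p_x=0.991, q=0.047, term=0.043063
Year 2: k_p_x=0.944423, q=0.029, term=0.024348
Year 3: k_p_x=0.917035, q=0.019, term=0.014894
A_x = 0.091


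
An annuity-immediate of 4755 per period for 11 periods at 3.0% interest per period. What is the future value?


FV = PMT * ((1+i)^n - 1) / i
= 4755 * ((1.03)^11 - 1) / 0.03
= 4755 * (1.384234 - 1) / 0.03
= 60901.0685


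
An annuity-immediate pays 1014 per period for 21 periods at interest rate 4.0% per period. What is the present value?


PV = PMT * (1 - (1+i)^(-n)) / i
= 1014 * (1 - (1+0.04)^(-21)) / 0.04
= 1014 * (1 - 0.438834) / 0.04
= 1014 * 14.02916
= 14225.5682


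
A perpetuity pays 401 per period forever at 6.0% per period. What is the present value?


PV = PMT / i
= 401 / 0.06
= 6683.3333


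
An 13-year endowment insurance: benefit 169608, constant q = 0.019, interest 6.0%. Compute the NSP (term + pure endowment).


Term component = 25888.1115
Pure endowment = 13_p_x * v^13 * benefit = 0.779286 * 0.468839 * 169608 = 61967.9573
NSP = 87856.0689


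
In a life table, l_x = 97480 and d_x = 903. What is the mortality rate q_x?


q_x = d_x / l_x
= 903 / 97480
= 0.0093


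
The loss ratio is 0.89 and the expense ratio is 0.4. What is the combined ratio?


Combined ratio = loss ratio + expense ratio
= 0.89 + 0.4
= 1.29


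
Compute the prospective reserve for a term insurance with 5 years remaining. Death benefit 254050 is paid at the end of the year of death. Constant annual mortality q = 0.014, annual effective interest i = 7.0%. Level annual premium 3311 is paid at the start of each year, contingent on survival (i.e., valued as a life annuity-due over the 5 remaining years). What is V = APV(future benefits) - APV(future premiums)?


v = 1/(1+i) = 0.934579
APV(future benefits) per unit = sum_{k=0}^{4} k_p_x * q * v^(k+1) = 0.055924
APV(future benefits) = 254050 * 0.055924 = 14207.5273
Life annuity-due factor ä_{x:5} = sum_{k=0}^{4} k_p_x * v^k = 4.274202
APV(future premiums) = 3311 * 4.274202 = 14151.8827
V = 14207.5273 - 14151.8827
= 55.6445


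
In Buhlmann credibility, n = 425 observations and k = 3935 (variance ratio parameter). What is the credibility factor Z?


Z = n / (n + k)
= 425 / (425 + 3935)
= 425 / 4360
= 0.0975


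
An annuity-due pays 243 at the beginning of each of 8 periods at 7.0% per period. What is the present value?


PV_due = PMT * (1-(1+i)^(-n))/i * (1+i)
PV_immediate = 1451.0255
PV_due = 1451.0255 * 1.07
= 1552.5973


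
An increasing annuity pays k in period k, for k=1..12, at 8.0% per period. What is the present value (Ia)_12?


(Ia)_n = sum_{k=1}^{n} k * v^k, v = 1/(1+i)
v = 0.925926
Sum computed term by term:
(Ia)_12 = 42.17


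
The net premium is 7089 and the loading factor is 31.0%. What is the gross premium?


Gross = net * (1 + loading)
= 7089 * (1 + 0.31)
= 7089 * 1.31
= 9286.59


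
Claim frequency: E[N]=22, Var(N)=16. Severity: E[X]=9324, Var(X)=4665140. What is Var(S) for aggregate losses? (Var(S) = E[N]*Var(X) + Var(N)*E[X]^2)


Var(S) = E[N]*Var(X) + Var(N)*E[X]^2
= 22*4665140 + 16*9324^2
= 102633080 + 1390991616
= 1.4936e+09


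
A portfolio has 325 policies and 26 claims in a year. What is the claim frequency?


frequency = claims / policies
= 26 / 325
= 0.08


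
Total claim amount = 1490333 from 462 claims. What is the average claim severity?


severity = total / number
= 1490333 / 462
= 3225.829


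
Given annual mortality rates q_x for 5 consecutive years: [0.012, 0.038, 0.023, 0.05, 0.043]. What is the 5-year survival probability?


p_k = 1 - q_k for each year
Survival = product of (1 - q_k)
= 0.988 * 0.962 * 0.977 * 0.95 * 0.957
= 0.8442


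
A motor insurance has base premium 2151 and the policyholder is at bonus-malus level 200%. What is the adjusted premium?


adjusted = base * BM_level / 100
= 2151 * 200 / 100
= 2151 * 2.0
= 4302.0


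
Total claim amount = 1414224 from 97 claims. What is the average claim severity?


severity = total / number
= 1414224 / 97
= 14579.6289


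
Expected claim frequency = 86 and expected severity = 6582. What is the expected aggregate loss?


E[S] = E[N] * E[X]
= 86 * 6582
= 566052


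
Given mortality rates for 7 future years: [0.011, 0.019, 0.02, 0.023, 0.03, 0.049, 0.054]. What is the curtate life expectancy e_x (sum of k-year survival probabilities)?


e_x = sum_{k=1}^{n} k_p_x
k_p_x values:
  1_p_x = 0.989
  2_p_x = 0.970209
  3_p_x = 0.950805
  4_p_x = 0.928936
  5_p_x = 0.901068
  6_p_x = 0.856916
  7_p_x = 0.810642
e_x = 6.4076


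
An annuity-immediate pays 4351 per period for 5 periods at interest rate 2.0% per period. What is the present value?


PV = PMT * (1 - (1+i)^(-n)) / i
= 4351 * (1 - (1+0.02)^(-5)) / 0.02
= 4351 * (1 - 0.905731) / 0.02
= 4351 * 4.71346
= 20508.2623


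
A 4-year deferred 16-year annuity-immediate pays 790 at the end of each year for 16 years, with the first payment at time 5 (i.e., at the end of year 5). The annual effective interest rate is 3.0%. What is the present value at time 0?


PV at time 4 of the 16-year annuity-immediate:
a_n = 790 * (1-(1+0.03)^(-16))/0.03 = 9923.2706
Discount back 4 years to time 0:
PV = 9923.2706 * (1+0.03)^(-4)
= 9923.2706 * 0.888487
= 8816.6974


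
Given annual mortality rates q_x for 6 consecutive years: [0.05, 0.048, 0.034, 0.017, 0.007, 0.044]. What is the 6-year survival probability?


p_k = 1 - q_k for each year
Survival = product of (1 - q_k)
= 0.95 * 0.952 * 0.966 * 0.983 * 0.993 * 0.956
= 0.8153


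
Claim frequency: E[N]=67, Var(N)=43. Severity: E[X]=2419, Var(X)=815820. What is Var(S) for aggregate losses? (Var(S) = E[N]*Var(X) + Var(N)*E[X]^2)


Var(S) = E[N]*Var(X) + Var(N)*E[X]^2
= 67*815820 + 43*2419^2
= 54659940 + 251617123
= 3.0628e+08


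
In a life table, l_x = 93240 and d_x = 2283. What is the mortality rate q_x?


q_x = d_x / l_x
= 2283 / 93240
= 0.0245


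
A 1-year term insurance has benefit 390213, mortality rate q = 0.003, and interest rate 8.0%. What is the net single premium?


NSP = benefit * q * v
v = 1/(1+i) = 0.925926
NSP = 390213 * 0.003 * 0.925926
= 1083.925


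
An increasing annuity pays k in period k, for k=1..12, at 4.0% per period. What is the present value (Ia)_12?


(Ia)_n = sum_{k=1}^{n} k * v^k, v = 1/(1+i)
v = 0.961538
Sum computed term by term:
(Ia)_12 = 56.6328


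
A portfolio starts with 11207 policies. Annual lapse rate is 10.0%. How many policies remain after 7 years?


remaining = initial * (1 - lapse)^years
= 11207 * (1 - 0.1)^7
= 11207 * 0.478297
= 5360.2734


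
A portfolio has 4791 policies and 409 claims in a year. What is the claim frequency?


frequency = claims / policies
= 409 / 4791
= 0.0854


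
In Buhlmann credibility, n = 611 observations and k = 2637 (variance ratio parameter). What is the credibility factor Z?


Z = n / (n + k)
= 611 / (611 + 2637)
= 611 / 3248
= 0.1881


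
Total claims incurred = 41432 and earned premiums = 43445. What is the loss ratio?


Loss ratio = claims / premiums
= 41432 / 43445
= 0.9537


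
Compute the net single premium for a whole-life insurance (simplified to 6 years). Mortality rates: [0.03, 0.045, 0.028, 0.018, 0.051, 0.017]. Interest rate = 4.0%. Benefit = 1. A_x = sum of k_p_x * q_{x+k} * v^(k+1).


v = 0.961538
Year 0: k_p_x=1.0, q=0.03, term=0.028846
Year 1: k_p_x=0.97, q=0.045, term=0.040357
Year 2: k_p_x=0.92635, q=0.028, term=0.023059
Year 3: k_p_x=0.900412, q=0.018, term=0.013854
Year 4: k_p_x=0.884205, q=0.051, term=0.037064
Year 5: k_p_x=0.83911, q=0.017, term=0.011274
A_x = 0.1545


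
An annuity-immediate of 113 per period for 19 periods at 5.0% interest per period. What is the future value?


FV = PMT * ((1+i)^n - 1) / i
= 113 * ((1.05)^19 - 1) / 0.05
= 113 * (2.52695 - 1) / 0.05
= 3450.9074


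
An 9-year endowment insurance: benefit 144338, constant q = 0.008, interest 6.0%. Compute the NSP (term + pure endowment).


Term component = 7630.8893
Pure endowment = 9_p_x * v^9 * benefit = 0.930262 * 0.591898 * 144338 = 79475.4408
NSP = 87106.3301


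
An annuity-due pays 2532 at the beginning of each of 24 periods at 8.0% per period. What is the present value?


PV_due = PMT * (1-(1+i)^(-n))/i * (1+i)
PV_immediate = 26658.816
PV_due = 26658.816 * 1.08
= 28791.5213


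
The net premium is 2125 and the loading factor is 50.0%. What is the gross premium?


Gross = net * (1 + loading)
= 2125 * (1 + 0.5)
= 2125 * 1.5
= 3187.5


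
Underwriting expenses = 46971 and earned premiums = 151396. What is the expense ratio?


Expense ratio = expenses / premiums
= 46971 / 151396
= 0.3103


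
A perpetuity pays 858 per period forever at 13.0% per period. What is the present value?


PV = PMT / i
= 858 / 0.13
= 6600.0


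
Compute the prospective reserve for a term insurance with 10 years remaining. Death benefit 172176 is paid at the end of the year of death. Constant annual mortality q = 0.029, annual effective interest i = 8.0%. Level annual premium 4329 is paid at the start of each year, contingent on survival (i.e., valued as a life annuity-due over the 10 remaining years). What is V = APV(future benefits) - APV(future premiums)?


v = 1/(1+i) = 0.925926
APV(future benefits) per unit = sum_{k=0}^{9} k_p_x * q * v^(k+1) = 0.174237
APV(future benefits) = 172176 * 0.174237 = 29999.4953
Life annuity-due factor ä_{x:10} = sum_{k=0}^{9} k_p_x * v^k = 6.48884
APV(future premiums) = 4329 * 6.48884 = 28090.1901
V = 29999.4953 - 28090.1901
= 1909.3052


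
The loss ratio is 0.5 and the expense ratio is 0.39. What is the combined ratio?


Combined ratio = loss ratio + expense ratio
= 0.5 + 0.39
= 0.89


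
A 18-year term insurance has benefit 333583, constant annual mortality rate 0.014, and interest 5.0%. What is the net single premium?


NSP = benefit * sum_{k=0}^{n-1} k_p_x * q * v^(k+1)
With constant q=0.014, v=0.952381
Sum = 0.148228
NSP = 333583 * 0.148228
= 49446.3124


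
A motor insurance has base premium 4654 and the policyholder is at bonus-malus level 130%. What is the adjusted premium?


adjusted = base * BM_level / 100
= 4654 * 130 / 100
= 4654 * 1.3
= 6050.2


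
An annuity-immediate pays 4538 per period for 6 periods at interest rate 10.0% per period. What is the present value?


PV = PMT * (1 - (1+i)^(-n)) / i
= 4538 * (1 - (1+0.1)^(-6)) / 0.1
= 4538 * (1 - 0.564474) / 0.1
= 4538 * 4.355261
= 19764.1731


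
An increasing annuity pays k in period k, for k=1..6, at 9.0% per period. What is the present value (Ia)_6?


(Ia)_n = sum_{k=1}^{n} k * v^k, v = 1/(1+i)
v = 0.917431
Sum computed term by term:
(Ia)_6 = 14.5783


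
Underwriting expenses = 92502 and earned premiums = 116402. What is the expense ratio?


Expense ratio = expenses / premiums
= 92502 / 116402
= 0.7947


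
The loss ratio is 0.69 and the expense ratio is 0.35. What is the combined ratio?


Combined ratio = loss ratio + expense ratio
= 0.69 + 0.35
= 1.04


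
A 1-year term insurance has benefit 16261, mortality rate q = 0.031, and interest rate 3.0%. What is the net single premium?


NSP = benefit * q * v
v = 1/(1+i) = 0.970874
NSP = 16261 * 0.031 * 0.970874
= 489.4087


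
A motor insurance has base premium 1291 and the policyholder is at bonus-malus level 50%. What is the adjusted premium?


adjusted = base * BM_level / 100
= 1291 * 50 / 100
= 1291 * 0.5
= 645.5


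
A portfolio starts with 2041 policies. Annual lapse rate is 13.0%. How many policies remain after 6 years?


remaining = initial * (1 - lapse)^years
= 2041 * (1 - 0.13)^6
= 2041 * 0.433626
= 885.0311


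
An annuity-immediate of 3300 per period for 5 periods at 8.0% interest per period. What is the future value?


FV = PMT * ((1+i)^n - 1) / i
= 3300 * ((1.08)^5 - 1) / 0.08
= 3300 * (1.469328 - 1) / 0.08
= 19359.7832


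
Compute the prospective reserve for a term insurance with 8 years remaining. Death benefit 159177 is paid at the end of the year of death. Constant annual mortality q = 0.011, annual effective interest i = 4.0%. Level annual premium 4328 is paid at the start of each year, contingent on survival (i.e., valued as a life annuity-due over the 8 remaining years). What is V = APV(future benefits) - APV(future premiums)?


v = 1/(1+i) = 0.961538
APV(future benefits) per unit = sum_{k=0}^{7} k_p_x * q * v^(k+1) = 0.071433
APV(future benefits) = 159177 * 0.071433 = 11370.467
Life annuity-due factor ä_{x:8} = sum_{k=0}^{7} k_p_x * v^k = 6.753651
APV(future premiums) = 4328 * 6.753651 = 29229.8033
V = 11370.467 - 29229.8033
= -17859.3363


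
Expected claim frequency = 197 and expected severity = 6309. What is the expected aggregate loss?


E[S] = E[N] * E[X]
= 197 * 6309
= 1.2429e+06


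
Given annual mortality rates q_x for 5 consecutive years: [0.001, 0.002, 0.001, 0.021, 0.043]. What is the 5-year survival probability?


p_k = 1 - q_k for each year
Survival = product of (1 - q_k)
= 0.999 * 0.998 * 0.999 * 0.979 * 0.957
= 0.9332


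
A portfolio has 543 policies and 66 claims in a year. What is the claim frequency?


frequency = claims / policies
= 66 / 543
= 0.1215


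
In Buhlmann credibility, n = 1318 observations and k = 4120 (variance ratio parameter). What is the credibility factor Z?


Z = n / (n + k)
= 1318 / (1318 + 4120)
= 1318 / 5438
= 0.2424


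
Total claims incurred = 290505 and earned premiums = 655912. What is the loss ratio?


Loss ratio = claims / premiums
= 290505 / 655912
= 0.4429


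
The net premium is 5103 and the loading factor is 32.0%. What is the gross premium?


Gross = net * (1 + loading)
= 5103 * (1 + 0.32)
= 5103 * 1.32
= 6735.96


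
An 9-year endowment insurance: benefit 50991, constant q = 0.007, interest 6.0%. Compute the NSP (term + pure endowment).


Term component = 2367.3122
Pure endowment = 9_p_x * v^9 * benefit = 0.938735 * 0.591898 * 50991 = 28332.44
NSP = 30699.7523


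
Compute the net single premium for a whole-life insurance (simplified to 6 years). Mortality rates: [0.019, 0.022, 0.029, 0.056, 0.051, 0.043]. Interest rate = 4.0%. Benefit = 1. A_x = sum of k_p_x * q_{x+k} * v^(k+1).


v = 0.961538
Year 0: k_p_x=1.0, q=0.019, term=0.018269
Year 1: k_p_x=0.981, q=0.022, term=0.019954
Year 2: k_p_x=0.959418, q=0.029, term=0.024735
Year 3: k_p_x=0.931595, q=0.056, term=0.044595
Year 4: k_p_x=0.879426, q=0.051, term=0.036864
Year 5: k_p_x=0.834575, q=0.043, term=0.028362
A_x = 0.1728


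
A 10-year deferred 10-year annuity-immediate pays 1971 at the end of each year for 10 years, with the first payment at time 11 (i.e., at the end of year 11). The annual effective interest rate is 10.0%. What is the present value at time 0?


PV at time 10 of the 10-year annuity-immediate:
a_n = 1971 * (1-(1+0.1)^(-10))/0.1 = 12110.9418
Discount back 10 years to time 0:
PV = 12110.9418 * (1+0.1)^(-10)
= 12110.9418 * 0.385543
= 4669.2923


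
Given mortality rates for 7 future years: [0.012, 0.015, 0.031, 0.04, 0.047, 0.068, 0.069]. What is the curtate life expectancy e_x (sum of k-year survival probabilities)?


e_x = sum_{k=1}^{n} k_p_x
k_p_x values:
  1_p_x = 0.988
  2_p_x = 0.97318
  3_p_x = 0.943011
  4_p_x = 0.905291
  5_p_x = 0.862742
  6_p_x = 0.804076
  7_p_x = 0.748595
e_x = 6.2249


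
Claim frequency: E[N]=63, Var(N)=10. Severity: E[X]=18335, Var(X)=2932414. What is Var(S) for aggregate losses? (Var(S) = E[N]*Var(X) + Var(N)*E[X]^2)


Var(S) = E[N]*Var(X) + Var(N)*E[X]^2
= 63*2932414 + 10*18335^2
= 184742082 + 3361722250
= 3.5465e+09


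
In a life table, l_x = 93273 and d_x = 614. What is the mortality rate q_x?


q_x = d_x / l_x
= 614 / 93273
= 0.0066


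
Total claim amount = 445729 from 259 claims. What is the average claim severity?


severity = total / number
= 445729 / 259
= 1720.9614


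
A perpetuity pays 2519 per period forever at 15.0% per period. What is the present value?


PV = PMT / i
= 2519 / 0.15
= 16793.3333


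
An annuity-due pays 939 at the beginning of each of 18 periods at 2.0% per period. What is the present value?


PV_due = PMT * (1-(1+i)^(-n))/i * (1+i)
PV_immediate = 14077.5173
PV_due = 14077.5173 * 1.02
= 14359.0677


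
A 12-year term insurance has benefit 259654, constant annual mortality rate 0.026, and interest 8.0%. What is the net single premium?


NSP = benefit * sum_{k=0}^{n-1} k_p_x * q * v^(k+1)
With constant q=0.026, v=0.925926
Sum = 0.174278
NSP = 259654 * 0.174278
= 45251.9436


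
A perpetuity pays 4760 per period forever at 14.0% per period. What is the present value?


PV = PMT / i
= 4760 / 0.14
= 34000.0


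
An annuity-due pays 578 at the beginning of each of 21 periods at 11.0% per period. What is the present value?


PV_due = PMT * (1-(1+i)^(-n))/i * (1+i)
PV_immediate = 4667.3907
PV_due = 4667.3907 * 1.11
= 5180.8037


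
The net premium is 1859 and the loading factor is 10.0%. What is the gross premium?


Gross = net * (1 + loading)
= 1859 * (1 + 0.1)
= 1859 * 1.1
= 2044.9


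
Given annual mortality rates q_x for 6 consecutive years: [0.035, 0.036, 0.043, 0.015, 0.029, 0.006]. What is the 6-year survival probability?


p_k = 1 - q_k for each year
Survival = product of (1 - q_k)
= 0.965 * 0.964 * 0.957 * 0.985 * 0.971 * 0.994
= 0.8464


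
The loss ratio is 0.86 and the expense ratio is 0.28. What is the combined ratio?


Combined ratio = loss ratio + expense ratio
= 0.86 + 0.28
= 1.14


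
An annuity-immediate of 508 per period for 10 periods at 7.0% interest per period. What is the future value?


FV = PMT * ((1+i)^n - 1) / i
= 508 * ((1.07)^10 - 1) / 0.07
= 508 * (1.967151 - 1) / 0.07
= 7018.7556


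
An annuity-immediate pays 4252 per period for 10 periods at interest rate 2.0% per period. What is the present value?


PV = PMT * (1 - (1+i)^(-n)) / i
= 4252 * (1 - (1+0.02)^(-10)) / 0.02
= 4252 * (1 - 0.820348) / 0.02
= 4252 * 8.982585
= 38193.9514


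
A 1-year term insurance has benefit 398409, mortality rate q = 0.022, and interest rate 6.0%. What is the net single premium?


NSP = benefit * q * v
v = 1/(1+i) = 0.943396
NSP = 398409 * 0.022 * 0.943396
= 8268.866
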